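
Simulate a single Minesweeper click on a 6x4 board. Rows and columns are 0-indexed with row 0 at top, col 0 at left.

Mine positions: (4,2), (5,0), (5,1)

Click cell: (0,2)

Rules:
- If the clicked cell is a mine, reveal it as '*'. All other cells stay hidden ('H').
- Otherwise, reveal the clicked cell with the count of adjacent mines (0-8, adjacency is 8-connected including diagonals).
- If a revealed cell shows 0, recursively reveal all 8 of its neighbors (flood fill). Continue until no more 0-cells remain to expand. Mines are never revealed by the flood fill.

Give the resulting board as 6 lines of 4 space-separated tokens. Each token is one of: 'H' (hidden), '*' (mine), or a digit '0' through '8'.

0 0 0 0
0 0 0 0
0 0 0 0
0 1 1 1
2 3 H H
H H H H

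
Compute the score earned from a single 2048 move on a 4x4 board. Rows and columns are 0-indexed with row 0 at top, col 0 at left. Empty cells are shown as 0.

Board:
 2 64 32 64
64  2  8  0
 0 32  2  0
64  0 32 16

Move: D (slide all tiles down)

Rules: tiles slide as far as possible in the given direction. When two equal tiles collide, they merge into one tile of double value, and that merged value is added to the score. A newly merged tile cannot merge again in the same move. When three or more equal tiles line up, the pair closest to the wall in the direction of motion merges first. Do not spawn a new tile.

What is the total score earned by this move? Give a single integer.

Slide down:
col 0: [2, 64, 0, 64] -> [0, 0, 2, 128]  score +128 (running 128)
col 1: [64, 2, 32, 0] -> [0, 64, 2, 32]  score +0 (running 128)
col 2: [32, 8, 2, 32] -> [32, 8, 2, 32]  score +0 (running 128)
col 3: [64, 0, 0, 16] -> [0, 0, 64, 16]  score +0 (running 128)
Board after move:
  0   0  32   0
  0  64   8   0
  2   2   2  64
128  32  32  16

Answer: 128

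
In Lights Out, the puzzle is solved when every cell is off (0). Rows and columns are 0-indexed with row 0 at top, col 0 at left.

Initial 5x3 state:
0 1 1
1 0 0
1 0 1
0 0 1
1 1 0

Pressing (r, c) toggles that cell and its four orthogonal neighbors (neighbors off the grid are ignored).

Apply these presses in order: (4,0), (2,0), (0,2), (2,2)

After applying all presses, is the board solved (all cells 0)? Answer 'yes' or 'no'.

Answer: yes

Derivation:
After press 1 at (4,0):
0 1 1
1 0 0
1 0 1
1 0 1
0 0 0

After press 2 at (2,0):
0 1 1
0 0 0
0 1 1
0 0 1
0 0 0

After press 3 at (0,2):
0 0 0
0 0 1
0 1 1
0 0 1
0 0 0

After press 4 at (2,2):
0 0 0
0 0 0
0 0 0
0 0 0
0 0 0

Lights still on: 0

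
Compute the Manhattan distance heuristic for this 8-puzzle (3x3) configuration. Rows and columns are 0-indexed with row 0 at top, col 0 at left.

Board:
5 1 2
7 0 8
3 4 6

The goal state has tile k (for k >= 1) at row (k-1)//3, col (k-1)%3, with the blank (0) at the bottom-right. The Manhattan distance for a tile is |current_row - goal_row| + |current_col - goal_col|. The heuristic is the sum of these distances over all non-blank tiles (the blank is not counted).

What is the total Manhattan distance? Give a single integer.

Answer: 14

Derivation:
Tile 5: at (0,0), goal (1,1), distance |0-1|+|0-1| = 2
Tile 1: at (0,1), goal (0,0), distance |0-0|+|1-0| = 1
Tile 2: at (0,2), goal (0,1), distance |0-0|+|2-1| = 1
Tile 7: at (1,0), goal (2,0), distance |1-2|+|0-0| = 1
Tile 8: at (1,2), goal (2,1), distance |1-2|+|2-1| = 2
Tile 3: at (2,0), goal (0,2), distance |2-0|+|0-2| = 4
Tile 4: at (2,1), goal (1,0), distance |2-1|+|1-0| = 2
Tile 6: at (2,2), goal (1,2), distance |2-1|+|2-2| = 1
Sum: 2 + 1 + 1 + 1 + 2 + 4 + 2 + 1 = 14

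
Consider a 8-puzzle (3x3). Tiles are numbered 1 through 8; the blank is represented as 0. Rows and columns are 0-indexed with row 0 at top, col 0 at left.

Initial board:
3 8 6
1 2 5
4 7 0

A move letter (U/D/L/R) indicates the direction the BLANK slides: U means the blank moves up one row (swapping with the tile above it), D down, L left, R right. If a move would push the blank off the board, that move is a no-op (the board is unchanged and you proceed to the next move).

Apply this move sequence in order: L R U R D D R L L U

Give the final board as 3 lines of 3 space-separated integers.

After move 1 (L):
3 8 6
1 2 5
4 0 7

After move 2 (R):
3 8 6
1 2 5
4 7 0

After move 3 (U):
3 8 6
1 2 0
4 7 5

After move 4 (R):
3 8 6
1 2 0
4 7 5

After move 5 (D):
3 8 6
1 2 5
4 7 0

After move 6 (D):
3 8 6
1 2 5
4 7 0

After move 7 (R):
3 8 6
1 2 5
4 7 0

After move 8 (L):
3 8 6
1 2 5
4 0 7

After move 9 (L):
3 8 6
1 2 5
0 4 7

After move 10 (U):
3 8 6
0 2 5
1 4 7

Answer: 3 8 6
0 2 5
1 4 7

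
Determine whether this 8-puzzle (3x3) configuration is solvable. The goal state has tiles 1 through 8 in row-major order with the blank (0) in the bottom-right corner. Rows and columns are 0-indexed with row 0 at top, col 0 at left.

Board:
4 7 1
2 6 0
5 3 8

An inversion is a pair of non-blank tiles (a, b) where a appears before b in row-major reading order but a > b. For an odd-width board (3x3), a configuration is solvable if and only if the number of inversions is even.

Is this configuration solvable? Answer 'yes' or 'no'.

Answer: no

Derivation:
Inversions (pairs i<j in row-major order where tile[i] > tile[j] > 0): 11
11 is odd, so the puzzle is not solvable.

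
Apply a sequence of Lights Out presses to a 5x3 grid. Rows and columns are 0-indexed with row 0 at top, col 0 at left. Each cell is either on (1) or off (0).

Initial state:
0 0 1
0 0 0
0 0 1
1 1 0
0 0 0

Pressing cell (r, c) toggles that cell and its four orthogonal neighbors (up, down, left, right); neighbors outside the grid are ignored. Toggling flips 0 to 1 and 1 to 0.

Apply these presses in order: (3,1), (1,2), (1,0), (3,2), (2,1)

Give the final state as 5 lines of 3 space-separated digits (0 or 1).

Answer: 1 0 0
1 1 1
0 0 0
0 0 0
0 1 1

Derivation:
After press 1 at (3,1):
0 0 1
0 0 0
0 1 1
0 0 1
0 1 0

After press 2 at (1,2):
0 0 0
0 1 1
0 1 0
0 0 1
0 1 0

After press 3 at (1,0):
1 0 0
1 0 1
1 1 0
0 0 1
0 1 0

After press 4 at (3,2):
1 0 0
1 0 1
1 1 1
0 1 0
0 1 1

After press 5 at (2,1):
1 0 0
1 1 1
0 0 0
0 0 0
0 1 1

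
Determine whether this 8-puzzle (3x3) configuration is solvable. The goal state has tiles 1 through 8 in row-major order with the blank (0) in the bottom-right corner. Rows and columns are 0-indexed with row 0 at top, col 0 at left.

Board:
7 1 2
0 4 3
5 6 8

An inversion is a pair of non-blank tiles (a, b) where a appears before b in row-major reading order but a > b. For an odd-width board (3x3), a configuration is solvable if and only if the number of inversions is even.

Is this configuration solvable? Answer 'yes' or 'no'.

Inversions (pairs i<j in row-major order where tile[i] > tile[j] > 0): 7
7 is odd, so the puzzle is not solvable.

Answer: no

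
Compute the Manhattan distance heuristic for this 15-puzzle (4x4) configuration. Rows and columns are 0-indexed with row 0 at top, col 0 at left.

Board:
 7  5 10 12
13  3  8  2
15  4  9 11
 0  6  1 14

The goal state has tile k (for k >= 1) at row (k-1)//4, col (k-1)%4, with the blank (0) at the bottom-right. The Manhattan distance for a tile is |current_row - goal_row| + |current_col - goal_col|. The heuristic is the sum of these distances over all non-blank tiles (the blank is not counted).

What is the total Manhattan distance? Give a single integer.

Answer: 37

Derivation:
Tile 7: (0,0)->(1,2) = 3
Tile 5: (0,1)->(1,0) = 2
Tile 10: (0,2)->(2,1) = 3
Tile 12: (0,3)->(2,3) = 2
Tile 13: (1,0)->(3,0) = 2
Tile 3: (1,1)->(0,2) = 2
Tile 8: (1,2)->(1,3) = 1
Tile 2: (1,3)->(0,1) = 3
Tile 15: (2,0)->(3,2) = 3
Tile 4: (2,1)->(0,3) = 4
Tile 9: (2,2)->(2,0) = 2
Tile 11: (2,3)->(2,2) = 1
Tile 6: (3,1)->(1,1) = 2
Tile 1: (3,2)->(0,0) = 5
Tile 14: (3,3)->(3,1) = 2
Sum: 3 + 2 + 3 + 2 + 2 + 2 + 1 + 3 + 3 + 4 + 2 + 1 + 2 + 5 + 2 = 37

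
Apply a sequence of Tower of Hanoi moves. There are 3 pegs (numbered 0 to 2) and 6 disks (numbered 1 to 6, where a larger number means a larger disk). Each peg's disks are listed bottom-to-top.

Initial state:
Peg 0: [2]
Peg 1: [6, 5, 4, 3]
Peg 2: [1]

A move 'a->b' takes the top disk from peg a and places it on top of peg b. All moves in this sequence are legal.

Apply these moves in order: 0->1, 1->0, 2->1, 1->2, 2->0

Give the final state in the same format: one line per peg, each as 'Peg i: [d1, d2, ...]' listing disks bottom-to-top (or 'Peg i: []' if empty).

After move 1 (0->1):
Peg 0: []
Peg 1: [6, 5, 4, 3, 2]
Peg 2: [1]

After move 2 (1->0):
Peg 0: [2]
Peg 1: [6, 5, 4, 3]
Peg 2: [1]

After move 3 (2->1):
Peg 0: [2]
Peg 1: [6, 5, 4, 3, 1]
Peg 2: []

After move 4 (1->2):
Peg 0: [2]
Peg 1: [6, 5, 4, 3]
Peg 2: [1]

After move 5 (2->0):
Peg 0: [2, 1]
Peg 1: [6, 5, 4, 3]
Peg 2: []

Answer: Peg 0: [2, 1]
Peg 1: [6, 5, 4, 3]
Peg 2: []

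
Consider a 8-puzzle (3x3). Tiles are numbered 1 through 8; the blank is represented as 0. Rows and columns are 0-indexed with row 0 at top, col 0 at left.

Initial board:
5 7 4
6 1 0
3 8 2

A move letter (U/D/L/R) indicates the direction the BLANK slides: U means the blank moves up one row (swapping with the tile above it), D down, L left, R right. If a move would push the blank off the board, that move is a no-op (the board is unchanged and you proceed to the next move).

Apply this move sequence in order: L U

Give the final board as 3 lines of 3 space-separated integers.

Answer: 5 0 4
6 7 1
3 8 2

Derivation:
After move 1 (L):
5 7 4
6 0 1
3 8 2

After move 2 (U):
5 0 4
6 7 1
3 8 2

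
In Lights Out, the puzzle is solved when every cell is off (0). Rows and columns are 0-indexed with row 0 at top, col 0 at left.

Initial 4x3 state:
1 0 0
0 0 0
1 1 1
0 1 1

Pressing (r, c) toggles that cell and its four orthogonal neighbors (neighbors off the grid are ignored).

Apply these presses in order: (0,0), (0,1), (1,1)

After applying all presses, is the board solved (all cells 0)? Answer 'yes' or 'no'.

Answer: no

Derivation:
After press 1 at (0,0):
0 1 0
1 0 0
1 1 1
0 1 1

After press 2 at (0,1):
1 0 1
1 1 0
1 1 1
0 1 1

After press 3 at (1,1):
1 1 1
0 0 1
1 0 1
0 1 1

Lights still on: 8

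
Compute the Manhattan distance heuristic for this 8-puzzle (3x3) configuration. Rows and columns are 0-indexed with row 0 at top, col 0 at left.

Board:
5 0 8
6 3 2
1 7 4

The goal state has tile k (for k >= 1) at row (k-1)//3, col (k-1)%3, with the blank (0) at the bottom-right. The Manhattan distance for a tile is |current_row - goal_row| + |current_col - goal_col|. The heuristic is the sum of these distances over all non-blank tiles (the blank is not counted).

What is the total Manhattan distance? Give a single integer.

Tile 5: at (0,0), goal (1,1), distance |0-1|+|0-1| = 2
Tile 8: at (0,2), goal (2,1), distance |0-2|+|2-1| = 3
Tile 6: at (1,0), goal (1,2), distance |1-1|+|0-2| = 2
Tile 3: at (1,1), goal (0,2), distance |1-0|+|1-2| = 2
Tile 2: at (1,2), goal (0,1), distance |1-0|+|2-1| = 2
Tile 1: at (2,0), goal (0,0), distance |2-0|+|0-0| = 2
Tile 7: at (2,1), goal (2,0), distance |2-2|+|1-0| = 1
Tile 4: at (2,2), goal (1,0), distance |2-1|+|2-0| = 3
Sum: 2 + 3 + 2 + 2 + 2 + 2 + 1 + 3 = 17

Answer: 17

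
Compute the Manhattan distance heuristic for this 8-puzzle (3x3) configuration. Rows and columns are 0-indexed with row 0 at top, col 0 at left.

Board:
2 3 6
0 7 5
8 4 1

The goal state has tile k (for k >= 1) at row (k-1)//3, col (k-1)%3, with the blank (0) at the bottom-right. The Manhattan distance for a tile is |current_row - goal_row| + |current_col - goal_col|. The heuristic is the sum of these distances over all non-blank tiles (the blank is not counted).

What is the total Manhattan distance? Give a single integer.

Answer: 13

Derivation:
Tile 2: (0,0)->(0,1) = 1
Tile 3: (0,1)->(0,2) = 1
Tile 6: (0,2)->(1,2) = 1
Tile 7: (1,1)->(2,0) = 2
Tile 5: (1,2)->(1,1) = 1
Tile 8: (2,0)->(2,1) = 1
Tile 4: (2,1)->(1,0) = 2
Tile 1: (2,2)->(0,0) = 4
Sum: 1 + 1 + 1 + 2 + 1 + 1 + 2 + 4 = 13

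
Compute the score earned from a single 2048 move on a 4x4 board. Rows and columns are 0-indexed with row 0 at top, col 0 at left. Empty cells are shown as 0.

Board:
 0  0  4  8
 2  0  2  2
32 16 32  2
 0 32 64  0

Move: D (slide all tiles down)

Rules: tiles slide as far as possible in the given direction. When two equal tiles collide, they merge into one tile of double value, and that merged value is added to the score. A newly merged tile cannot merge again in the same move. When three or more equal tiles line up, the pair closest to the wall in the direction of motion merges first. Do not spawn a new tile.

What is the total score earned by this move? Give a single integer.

Slide down:
col 0: [0, 2, 32, 0] -> [0, 0, 2, 32]  score +0 (running 0)
col 1: [0, 0, 16, 32] -> [0, 0, 16, 32]  score +0 (running 0)
col 2: [4, 2, 32, 64] -> [4, 2, 32, 64]  score +0 (running 0)
col 3: [8, 2, 2, 0] -> [0, 0, 8, 4]  score +4 (running 4)
Board after move:
 0  0  4  0
 0  0  2  0
 2 16 32  8
32 32 64  4

Answer: 4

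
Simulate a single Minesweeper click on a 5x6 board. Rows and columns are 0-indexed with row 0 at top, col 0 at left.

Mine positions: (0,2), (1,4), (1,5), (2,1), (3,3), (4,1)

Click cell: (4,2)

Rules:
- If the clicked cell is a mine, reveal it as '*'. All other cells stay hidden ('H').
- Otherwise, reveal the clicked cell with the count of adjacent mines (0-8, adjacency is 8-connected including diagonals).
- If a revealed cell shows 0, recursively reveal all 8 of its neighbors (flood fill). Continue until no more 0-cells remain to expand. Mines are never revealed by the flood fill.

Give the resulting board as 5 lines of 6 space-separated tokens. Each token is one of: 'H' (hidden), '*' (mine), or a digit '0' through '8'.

H H H H H H
H H H H H H
H H H H H H
H H H H H H
H H 2 H H H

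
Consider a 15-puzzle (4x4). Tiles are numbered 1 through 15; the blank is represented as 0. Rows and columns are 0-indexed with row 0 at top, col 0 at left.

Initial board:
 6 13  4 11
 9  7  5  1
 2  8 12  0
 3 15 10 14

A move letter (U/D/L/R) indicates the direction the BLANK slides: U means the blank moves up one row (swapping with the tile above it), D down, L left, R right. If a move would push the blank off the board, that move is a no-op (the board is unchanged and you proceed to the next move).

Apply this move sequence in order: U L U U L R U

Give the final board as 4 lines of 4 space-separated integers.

Answer:  6 13  0 11
 9  7  4  5
 2  8 12  1
 3 15 10 14

Derivation:
After move 1 (U):
 6 13  4 11
 9  7  5  0
 2  8 12  1
 3 15 10 14

After move 2 (L):
 6 13  4 11
 9  7  0  5
 2  8 12  1
 3 15 10 14

After move 3 (U):
 6 13  0 11
 9  7  4  5
 2  8 12  1
 3 15 10 14

After move 4 (U):
 6 13  0 11
 9  7  4  5
 2  8 12  1
 3 15 10 14

After move 5 (L):
 6  0 13 11
 9  7  4  5
 2  8 12  1
 3 15 10 14

After move 6 (R):
 6 13  0 11
 9  7  4  5
 2  8 12  1
 3 15 10 14

After move 7 (U):
 6 13  0 11
 9  7  4  5
 2  8 12  1
 3 15 10 14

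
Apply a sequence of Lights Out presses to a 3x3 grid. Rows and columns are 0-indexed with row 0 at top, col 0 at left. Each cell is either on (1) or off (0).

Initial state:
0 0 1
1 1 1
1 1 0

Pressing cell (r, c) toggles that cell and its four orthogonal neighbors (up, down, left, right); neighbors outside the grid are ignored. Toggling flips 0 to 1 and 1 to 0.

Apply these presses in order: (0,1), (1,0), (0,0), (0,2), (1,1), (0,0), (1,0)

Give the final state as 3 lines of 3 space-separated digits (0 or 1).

After press 1 at (0,1):
1 1 0
1 0 1
1 1 0

After press 2 at (1,0):
0 1 0
0 1 1
0 1 0

After press 3 at (0,0):
1 0 0
1 1 1
0 1 0

After press 4 at (0,2):
1 1 1
1 1 0
0 1 0

After press 5 at (1,1):
1 0 1
0 0 1
0 0 0

After press 6 at (0,0):
0 1 1
1 0 1
0 0 0

After press 7 at (1,0):
1 1 1
0 1 1
1 0 0

Answer: 1 1 1
0 1 1
1 0 0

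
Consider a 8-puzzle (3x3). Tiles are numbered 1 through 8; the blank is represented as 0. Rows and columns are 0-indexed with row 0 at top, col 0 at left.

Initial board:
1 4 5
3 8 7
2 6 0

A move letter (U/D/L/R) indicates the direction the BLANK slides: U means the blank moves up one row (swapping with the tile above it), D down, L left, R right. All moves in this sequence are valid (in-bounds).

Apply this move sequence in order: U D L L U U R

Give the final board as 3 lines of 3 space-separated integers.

After move 1 (U):
1 4 5
3 8 0
2 6 7

After move 2 (D):
1 4 5
3 8 7
2 6 0

After move 3 (L):
1 4 5
3 8 7
2 0 6

After move 4 (L):
1 4 5
3 8 7
0 2 6

After move 5 (U):
1 4 5
0 8 7
3 2 6

After move 6 (U):
0 4 5
1 8 7
3 2 6

After move 7 (R):
4 0 5
1 8 7
3 2 6

Answer: 4 0 5
1 8 7
3 2 6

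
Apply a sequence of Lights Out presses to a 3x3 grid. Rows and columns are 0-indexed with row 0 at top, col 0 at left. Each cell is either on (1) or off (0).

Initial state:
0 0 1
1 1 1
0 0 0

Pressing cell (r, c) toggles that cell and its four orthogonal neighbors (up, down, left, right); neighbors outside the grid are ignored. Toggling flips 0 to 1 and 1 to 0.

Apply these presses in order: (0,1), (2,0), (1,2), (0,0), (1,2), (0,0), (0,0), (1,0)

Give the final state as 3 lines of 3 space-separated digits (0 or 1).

Answer: 1 0 0
0 1 1
0 1 0

Derivation:
After press 1 at (0,1):
1 1 0
1 0 1
0 0 0

After press 2 at (2,0):
1 1 0
0 0 1
1 1 0

After press 3 at (1,2):
1 1 1
0 1 0
1 1 1

After press 4 at (0,0):
0 0 1
1 1 0
1 1 1

After press 5 at (1,2):
0 0 0
1 0 1
1 1 0

After press 6 at (0,0):
1 1 0
0 0 1
1 1 0

After press 7 at (0,0):
0 0 0
1 0 1
1 1 0

After press 8 at (1,0):
1 0 0
0 1 1
0 1 0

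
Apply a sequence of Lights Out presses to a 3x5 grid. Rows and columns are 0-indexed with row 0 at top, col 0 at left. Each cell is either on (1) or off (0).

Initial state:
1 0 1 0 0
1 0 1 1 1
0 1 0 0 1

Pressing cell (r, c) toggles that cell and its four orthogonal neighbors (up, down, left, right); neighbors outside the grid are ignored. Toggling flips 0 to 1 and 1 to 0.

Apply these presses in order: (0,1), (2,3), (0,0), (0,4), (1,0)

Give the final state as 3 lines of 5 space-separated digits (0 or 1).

Answer: 0 0 0 1 1
1 0 1 0 0
1 1 1 1 0

Derivation:
After press 1 at (0,1):
0 1 0 0 0
1 1 1 1 1
0 1 0 0 1

After press 2 at (2,3):
0 1 0 0 0
1 1 1 0 1
0 1 1 1 0

After press 3 at (0,0):
1 0 0 0 0
0 1 1 0 1
0 1 1 1 0

After press 4 at (0,4):
1 0 0 1 1
0 1 1 0 0
0 1 1 1 0

After press 5 at (1,0):
0 0 0 1 1
1 0 1 0 0
1 1 1 1 0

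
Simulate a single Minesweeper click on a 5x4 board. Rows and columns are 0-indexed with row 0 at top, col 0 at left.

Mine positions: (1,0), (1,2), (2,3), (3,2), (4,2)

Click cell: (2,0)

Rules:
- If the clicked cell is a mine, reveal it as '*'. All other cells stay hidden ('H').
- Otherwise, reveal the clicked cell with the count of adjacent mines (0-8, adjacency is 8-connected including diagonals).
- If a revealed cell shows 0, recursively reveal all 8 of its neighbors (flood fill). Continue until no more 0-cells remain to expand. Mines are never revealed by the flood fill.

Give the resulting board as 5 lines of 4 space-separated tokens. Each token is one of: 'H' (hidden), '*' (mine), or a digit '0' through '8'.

H H H H
H H H H
1 H H H
H H H H
H H H H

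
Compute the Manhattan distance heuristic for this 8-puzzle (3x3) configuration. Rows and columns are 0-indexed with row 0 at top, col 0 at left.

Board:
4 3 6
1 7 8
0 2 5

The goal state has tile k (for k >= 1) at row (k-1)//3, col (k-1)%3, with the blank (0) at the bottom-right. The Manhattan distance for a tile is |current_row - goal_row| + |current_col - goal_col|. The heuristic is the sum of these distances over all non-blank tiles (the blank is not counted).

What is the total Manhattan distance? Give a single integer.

Tile 4: (0,0)->(1,0) = 1
Tile 3: (0,1)->(0,2) = 1
Tile 6: (0,2)->(1,2) = 1
Tile 1: (1,0)->(0,0) = 1
Tile 7: (1,1)->(2,0) = 2
Tile 8: (1,2)->(2,1) = 2
Tile 2: (2,1)->(0,1) = 2
Tile 5: (2,2)->(1,1) = 2
Sum: 1 + 1 + 1 + 1 + 2 + 2 + 2 + 2 = 12

Answer: 12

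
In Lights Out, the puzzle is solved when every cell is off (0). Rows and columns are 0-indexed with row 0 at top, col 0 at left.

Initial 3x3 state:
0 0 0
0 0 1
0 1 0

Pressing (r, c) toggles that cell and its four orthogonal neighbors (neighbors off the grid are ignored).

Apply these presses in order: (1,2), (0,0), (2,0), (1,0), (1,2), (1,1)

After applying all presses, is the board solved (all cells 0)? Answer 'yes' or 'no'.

After press 1 at (1,2):
0 0 1
0 1 0
0 1 1

After press 2 at (0,0):
1 1 1
1 1 0
0 1 1

After press 3 at (2,0):
1 1 1
0 1 0
1 0 1

After press 4 at (1,0):
0 1 1
1 0 0
0 0 1

After press 5 at (1,2):
0 1 0
1 1 1
0 0 0

After press 6 at (1,1):
0 0 0
0 0 0
0 1 0

Lights still on: 1

Answer: no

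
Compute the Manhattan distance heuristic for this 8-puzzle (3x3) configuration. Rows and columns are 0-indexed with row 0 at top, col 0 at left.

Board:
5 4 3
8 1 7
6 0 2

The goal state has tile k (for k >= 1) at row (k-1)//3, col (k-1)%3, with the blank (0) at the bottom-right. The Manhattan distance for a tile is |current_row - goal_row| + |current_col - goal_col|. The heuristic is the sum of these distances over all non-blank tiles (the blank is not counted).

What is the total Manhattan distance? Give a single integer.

Answer: 17

Derivation:
Tile 5: at (0,0), goal (1,1), distance |0-1|+|0-1| = 2
Tile 4: at (0,1), goal (1,0), distance |0-1|+|1-0| = 2
Tile 3: at (0,2), goal (0,2), distance |0-0|+|2-2| = 0
Tile 8: at (1,0), goal (2,1), distance |1-2|+|0-1| = 2
Tile 1: at (1,1), goal (0,0), distance |1-0|+|1-0| = 2
Tile 7: at (1,2), goal (2,0), distance |1-2|+|2-0| = 3
Tile 6: at (2,0), goal (1,2), distance |2-1|+|0-2| = 3
Tile 2: at (2,2), goal (0,1), distance |2-0|+|2-1| = 3
Sum: 2 + 2 + 0 + 2 + 2 + 3 + 3 + 3 = 17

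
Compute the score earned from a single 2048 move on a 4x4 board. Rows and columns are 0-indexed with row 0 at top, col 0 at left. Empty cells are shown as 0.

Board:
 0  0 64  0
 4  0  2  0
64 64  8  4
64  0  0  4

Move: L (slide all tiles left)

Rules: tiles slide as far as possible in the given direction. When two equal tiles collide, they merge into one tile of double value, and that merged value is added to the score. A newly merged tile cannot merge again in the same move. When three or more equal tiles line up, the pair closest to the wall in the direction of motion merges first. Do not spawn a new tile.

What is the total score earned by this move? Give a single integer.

Slide left:
row 0: [0, 0, 64, 0] -> [64, 0, 0, 0]  score +0 (running 0)
row 1: [4, 0, 2, 0] -> [4, 2, 0, 0]  score +0 (running 0)
row 2: [64, 64, 8, 4] -> [128, 8, 4, 0]  score +128 (running 128)
row 3: [64, 0, 0, 4] -> [64, 4, 0, 0]  score +0 (running 128)
Board after move:
 64   0   0   0
  4   2   0   0
128   8   4   0
 64   4   0   0

Answer: 128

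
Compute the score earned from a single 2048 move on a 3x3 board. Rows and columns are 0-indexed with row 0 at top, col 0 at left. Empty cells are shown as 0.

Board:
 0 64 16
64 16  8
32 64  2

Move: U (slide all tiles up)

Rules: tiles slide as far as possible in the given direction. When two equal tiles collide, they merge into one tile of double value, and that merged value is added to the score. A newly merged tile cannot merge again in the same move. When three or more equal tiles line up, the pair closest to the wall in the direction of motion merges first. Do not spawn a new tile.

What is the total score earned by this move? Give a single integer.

Answer: 0

Derivation:
Slide up:
col 0: [0, 64, 32] -> [64, 32, 0]  score +0 (running 0)
col 1: [64, 16, 64] -> [64, 16, 64]  score +0 (running 0)
col 2: [16, 8, 2] -> [16, 8, 2]  score +0 (running 0)
Board after move:
64 64 16
32 16  8
 0 64  2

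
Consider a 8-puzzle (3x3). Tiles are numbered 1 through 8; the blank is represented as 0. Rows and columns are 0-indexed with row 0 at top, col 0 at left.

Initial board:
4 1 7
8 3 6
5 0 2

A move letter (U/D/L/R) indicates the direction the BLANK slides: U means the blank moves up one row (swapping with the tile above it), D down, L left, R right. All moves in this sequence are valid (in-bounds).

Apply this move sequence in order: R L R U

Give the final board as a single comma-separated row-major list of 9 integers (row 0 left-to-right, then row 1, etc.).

Answer: 4, 1, 7, 8, 3, 0, 5, 2, 6

Derivation:
After move 1 (R):
4 1 7
8 3 6
5 2 0

After move 2 (L):
4 1 7
8 3 6
5 0 2

After move 3 (R):
4 1 7
8 3 6
5 2 0

After move 4 (U):
4 1 7
8 3 0
5 2 6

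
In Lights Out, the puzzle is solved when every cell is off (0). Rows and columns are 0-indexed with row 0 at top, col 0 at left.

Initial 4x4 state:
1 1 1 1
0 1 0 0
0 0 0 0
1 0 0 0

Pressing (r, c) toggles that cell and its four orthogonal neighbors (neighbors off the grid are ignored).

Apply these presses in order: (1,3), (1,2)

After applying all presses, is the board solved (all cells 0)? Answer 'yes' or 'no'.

After press 1 at (1,3):
1 1 1 0
0 1 1 1
0 0 0 1
1 0 0 0

After press 2 at (1,2):
1 1 0 0
0 0 0 0
0 0 1 1
1 0 0 0

Lights still on: 5

Answer: no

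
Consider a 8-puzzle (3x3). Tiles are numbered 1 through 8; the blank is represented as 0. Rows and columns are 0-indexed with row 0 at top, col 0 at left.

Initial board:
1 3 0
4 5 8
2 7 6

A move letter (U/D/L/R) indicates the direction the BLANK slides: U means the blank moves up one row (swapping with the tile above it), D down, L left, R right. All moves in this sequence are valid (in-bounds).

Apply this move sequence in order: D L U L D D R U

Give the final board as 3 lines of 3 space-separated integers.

Answer: 4 1 8
2 0 5
7 3 6

Derivation:
After move 1 (D):
1 3 8
4 5 0
2 7 6

After move 2 (L):
1 3 8
4 0 5
2 7 6

After move 3 (U):
1 0 8
4 3 5
2 7 6

After move 4 (L):
0 1 8
4 3 5
2 7 6

After move 5 (D):
4 1 8
0 3 5
2 7 6

After move 6 (D):
4 1 8
2 3 5
0 7 6

After move 7 (R):
4 1 8
2 3 5
7 0 6

After move 8 (U):
4 1 8
2 0 5
7 3 6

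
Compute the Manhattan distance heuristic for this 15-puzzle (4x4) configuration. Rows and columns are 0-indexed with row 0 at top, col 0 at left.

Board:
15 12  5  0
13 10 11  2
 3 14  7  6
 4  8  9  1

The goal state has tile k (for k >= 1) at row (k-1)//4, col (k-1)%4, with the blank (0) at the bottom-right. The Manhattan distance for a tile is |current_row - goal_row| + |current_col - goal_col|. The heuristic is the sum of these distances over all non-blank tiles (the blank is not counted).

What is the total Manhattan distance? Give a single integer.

Answer: 47

Derivation:
Tile 15: at (0,0), goal (3,2), distance |0-3|+|0-2| = 5
Tile 12: at (0,1), goal (2,3), distance |0-2|+|1-3| = 4
Tile 5: at (0,2), goal (1,0), distance |0-1|+|2-0| = 3
Tile 13: at (1,0), goal (3,0), distance |1-3|+|0-0| = 2
Tile 10: at (1,1), goal (2,1), distance |1-2|+|1-1| = 1
Tile 11: at (1,2), goal (2,2), distance |1-2|+|2-2| = 1
Tile 2: at (1,3), goal (0,1), distance |1-0|+|3-1| = 3
Tile 3: at (2,0), goal (0,2), distance |2-0|+|0-2| = 4
Tile 14: at (2,1), goal (3,1), distance |2-3|+|1-1| = 1
Tile 7: at (2,2), goal (1,2), distance |2-1|+|2-2| = 1
Tile 6: at (2,3), goal (1,1), distance |2-1|+|3-1| = 3
Tile 4: at (3,0), goal (0,3), distance |3-0|+|0-3| = 6
Tile 8: at (3,1), goal (1,3), distance |3-1|+|1-3| = 4
Tile 9: at (3,2), goal (2,0), distance |3-2|+|2-0| = 3
Tile 1: at (3,3), goal (0,0), distance |3-0|+|3-0| = 6
Sum: 5 + 4 + 3 + 2 + 1 + 1 + 3 + 4 + 1 + 1 + 3 + 6 + 4 + 3 + 6 = 47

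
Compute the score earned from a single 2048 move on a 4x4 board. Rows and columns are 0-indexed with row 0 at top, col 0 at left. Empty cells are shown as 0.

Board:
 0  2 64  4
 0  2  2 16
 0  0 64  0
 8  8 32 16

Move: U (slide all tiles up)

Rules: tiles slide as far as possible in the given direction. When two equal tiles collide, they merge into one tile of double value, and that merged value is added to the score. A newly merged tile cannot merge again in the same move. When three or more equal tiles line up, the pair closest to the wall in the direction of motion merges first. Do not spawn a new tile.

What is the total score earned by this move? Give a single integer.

Answer: 36

Derivation:
Slide up:
col 0: [0, 0, 0, 8] -> [8, 0, 0, 0]  score +0 (running 0)
col 1: [2, 2, 0, 8] -> [4, 8, 0, 0]  score +4 (running 4)
col 2: [64, 2, 64, 32] -> [64, 2, 64, 32]  score +0 (running 4)
col 3: [4, 16, 0, 16] -> [4, 32, 0, 0]  score +32 (running 36)
Board after move:
 8  4 64  4
 0  8  2 32
 0  0 64  0
 0  0 32  0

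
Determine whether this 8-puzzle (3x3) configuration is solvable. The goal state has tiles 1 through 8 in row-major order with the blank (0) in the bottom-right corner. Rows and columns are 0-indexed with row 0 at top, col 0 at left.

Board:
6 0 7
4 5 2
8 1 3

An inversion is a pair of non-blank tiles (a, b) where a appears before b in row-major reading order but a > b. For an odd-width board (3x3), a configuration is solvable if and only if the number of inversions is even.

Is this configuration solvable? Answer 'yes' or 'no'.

Answer: no

Derivation:
Inversions (pairs i<j in row-major order where tile[i] > tile[j] > 0): 19
19 is odd, so the puzzle is not solvable.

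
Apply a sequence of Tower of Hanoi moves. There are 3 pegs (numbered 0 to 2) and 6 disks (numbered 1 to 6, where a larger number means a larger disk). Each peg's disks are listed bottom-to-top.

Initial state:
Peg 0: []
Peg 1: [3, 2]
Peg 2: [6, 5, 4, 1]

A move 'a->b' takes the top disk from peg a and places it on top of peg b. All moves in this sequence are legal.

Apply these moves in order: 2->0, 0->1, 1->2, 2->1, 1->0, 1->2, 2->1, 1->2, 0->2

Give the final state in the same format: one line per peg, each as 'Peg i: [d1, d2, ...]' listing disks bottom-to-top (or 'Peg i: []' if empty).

Answer: Peg 0: []
Peg 1: [3]
Peg 2: [6, 5, 4, 2, 1]

Derivation:
After move 1 (2->0):
Peg 0: [1]
Peg 1: [3, 2]
Peg 2: [6, 5, 4]

After move 2 (0->1):
Peg 0: []
Peg 1: [3, 2, 1]
Peg 2: [6, 5, 4]

After move 3 (1->2):
Peg 0: []
Peg 1: [3, 2]
Peg 2: [6, 5, 4, 1]

After move 4 (2->1):
Peg 0: []
Peg 1: [3, 2, 1]
Peg 2: [6, 5, 4]

After move 5 (1->0):
Peg 0: [1]
Peg 1: [3, 2]
Peg 2: [6, 5, 4]

After move 6 (1->2):
Peg 0: [1]
Peg 1: [3]
Peg 2: [6, 5, 4, 2]

After move 7 (2->1):
Peg 0: [1]
Peg 1: [3, 2]
Peg 2: [6, 5, 4]

After move 8 (1->2):
Peg 0: [1]
Peg 1: [3]
Peg 2: [6, 5, 4, 2]

After move 9 (0->2):
Peg 0: []
Peg 1: [3]
Peg 2: [6, 5, 4, 2, 1]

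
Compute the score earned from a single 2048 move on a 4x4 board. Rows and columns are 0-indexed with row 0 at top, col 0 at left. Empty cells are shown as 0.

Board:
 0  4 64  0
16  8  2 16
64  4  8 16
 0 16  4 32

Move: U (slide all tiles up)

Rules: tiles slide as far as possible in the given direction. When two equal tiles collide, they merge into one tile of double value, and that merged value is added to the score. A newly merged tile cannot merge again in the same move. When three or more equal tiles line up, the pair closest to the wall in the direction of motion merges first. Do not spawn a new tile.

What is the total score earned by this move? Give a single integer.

Answer: 32

Derivation:
Slide up:
col 0: [0, 16, 64, 0] -> [16, 64, 0, 0]  score +0 (running 0)
col 1: [4, 8, 4, 16] -> [4, 8, 4, 16]  score +0 (running 0)
col 2: [64, 2, 8, 4] -> [64, 2, 8, 4]  score +0 (running 0)
col 3: [0, 16, 16, 32] -> [32, 32, 0, 0]  score +32 (running 32)
Board after move:
16  4 64 32
64  8  2 32
 0  4  8  0
 0 16  4  0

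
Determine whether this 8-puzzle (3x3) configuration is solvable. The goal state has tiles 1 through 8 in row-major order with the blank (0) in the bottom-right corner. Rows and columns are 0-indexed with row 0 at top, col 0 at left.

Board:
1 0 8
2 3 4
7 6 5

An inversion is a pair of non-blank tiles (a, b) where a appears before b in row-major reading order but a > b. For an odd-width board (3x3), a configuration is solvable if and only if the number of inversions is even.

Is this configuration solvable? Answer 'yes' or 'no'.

Inversions (pairs i<j in row-major order where tile[i] > tile[j] > 0): 9
9 is odd, so the puzzle is not solvable.

Answer: no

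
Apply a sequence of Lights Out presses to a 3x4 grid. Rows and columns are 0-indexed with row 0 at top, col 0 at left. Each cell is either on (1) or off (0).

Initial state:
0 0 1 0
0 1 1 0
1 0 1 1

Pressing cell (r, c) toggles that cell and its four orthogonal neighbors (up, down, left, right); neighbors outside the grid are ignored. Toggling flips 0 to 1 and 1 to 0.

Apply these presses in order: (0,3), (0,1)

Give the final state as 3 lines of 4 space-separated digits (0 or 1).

Answer: 1 1 1 1
0 0 1 1
1 0 1 1

Derivation:
After press 1 at (0,3):
0 0 0 1
0 1 1 1
1 0 1 1

After press 2 at (0,1):
1 1 1 1
0 0 1 1
1 0 1 1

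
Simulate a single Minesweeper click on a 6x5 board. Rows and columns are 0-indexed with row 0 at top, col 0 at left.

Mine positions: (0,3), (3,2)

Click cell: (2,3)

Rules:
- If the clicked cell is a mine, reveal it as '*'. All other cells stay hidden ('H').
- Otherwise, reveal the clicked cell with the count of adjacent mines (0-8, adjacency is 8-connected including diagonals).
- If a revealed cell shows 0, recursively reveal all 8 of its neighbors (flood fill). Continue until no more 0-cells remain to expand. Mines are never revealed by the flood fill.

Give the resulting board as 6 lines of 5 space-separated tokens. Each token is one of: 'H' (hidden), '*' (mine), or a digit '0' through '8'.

H H H H H
H H H H H
H H H 1 H
H H H H H
H H H H H
H H H H H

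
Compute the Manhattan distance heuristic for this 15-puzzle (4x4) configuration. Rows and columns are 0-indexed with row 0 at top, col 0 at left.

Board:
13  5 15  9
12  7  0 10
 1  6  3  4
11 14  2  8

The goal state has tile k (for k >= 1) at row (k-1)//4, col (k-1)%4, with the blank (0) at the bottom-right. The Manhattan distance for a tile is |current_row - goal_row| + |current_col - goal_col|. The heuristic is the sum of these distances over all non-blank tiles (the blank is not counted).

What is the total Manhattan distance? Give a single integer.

Answer: 37

Derivation:
Tile 13: at (0,0), goal (3,0), distance |0-3|+|0-0| = 3
Tile 5: at (0,1), goal (1,0), distance |0-1|+|1-0| = 2
Tile 15: at (0,2), goal (3,2), distance |0-3|+|2-2| = 3
Tile 9: at (0,3), goal (2,0), distance |0-2|+|3-0| = 5
Tile 12: at (1,0), goal (2,3), distance |1-2|+|0-3| = 4
Tile 7: at (1,1), goal (1,2), distance |1-1|+|1-2| = 1
Tile 10: at (1,3), goal (2,1), distance |1-2|+|3-1| = 3
Tile 1: at (2,0), goal (0,0), distance |2-0|+|0-0| = 2
Tile 6: at (2,1), goal (1,1), distance |2-1|+|1-1| = 1
Tile 3: at (2,2), goal (0,2), distance |2-0|+|2-2| = 2
Tile 4: at (2,3), goal (0,3), distance |2-0|+|3-3| = 2
Tile 11: at (3,0), goal (2,2), distance |3-2|+|0-2| = 3
Tile 14: at (3,1), goal (3,1), distance |3-3|+|1-1| = 0
Tile 2: at (3,2), goal (0,1), distance |3-0|+|2-1| = 4
Tile 8: at (3,3), goal (1,3), distance |3-1|+|3-3| = 2
Sum: 3 + 2 + 3 + 5 + 4 + 1 + 3 + 2 + 1 + 2 + 2 + 3 + 0 + 4 + 2 = 37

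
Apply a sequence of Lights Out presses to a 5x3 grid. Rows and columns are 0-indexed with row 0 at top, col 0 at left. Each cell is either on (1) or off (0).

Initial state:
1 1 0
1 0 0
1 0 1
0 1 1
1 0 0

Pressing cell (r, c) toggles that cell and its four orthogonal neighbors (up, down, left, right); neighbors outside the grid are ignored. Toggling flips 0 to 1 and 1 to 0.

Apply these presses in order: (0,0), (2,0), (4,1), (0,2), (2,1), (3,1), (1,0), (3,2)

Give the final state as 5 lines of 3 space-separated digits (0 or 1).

After press 1 at (0,0):
0 0 0
0 0 0
1 0 1
0 1 1
1 0 0

After press 2 at (2,0):
0 0 0
1 0 0
0 1 1
1 1 1
1 0 0

After press 3 at (4,1):
0 0 0
1 0 0
0 1 1
1 0 1
0 1 1

After press 4 at (0,2):
0 1 1
1 0 1
0 1 1
1 0 1
0 1 1

After press 5 at (2,1):
0 1 1
1 1 1
1 0 0
1 1 1
0 1 1

After press 6 at (3,1):
0 1 1
1 1 1
1 1 0
0 0 0
0 0 1

After press 7 at (1,0):
1 1 1
0 0 1
0 1 0
0 0 0
0 0 1

After press 8 at (3,2):
1 1 1
0 0 1
0 1 1
0 1 1
0 0 0

Answer: 1 1 1
0 0 1
0 1 1
0 1 1
0 0 0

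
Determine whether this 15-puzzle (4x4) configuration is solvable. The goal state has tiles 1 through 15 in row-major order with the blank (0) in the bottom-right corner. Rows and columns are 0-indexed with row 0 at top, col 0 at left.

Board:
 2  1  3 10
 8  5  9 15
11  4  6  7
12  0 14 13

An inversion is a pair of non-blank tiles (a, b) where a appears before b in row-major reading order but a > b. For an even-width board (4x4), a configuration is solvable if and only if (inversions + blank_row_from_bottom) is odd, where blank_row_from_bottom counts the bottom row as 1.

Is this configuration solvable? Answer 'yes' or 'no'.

Inversions: 26
Blank is in row 3 (0-indexed from top), which is row 1 counting from the bottom (bottom = 1).
26 + 1 = 27, which is odd, so the puzzle is solvable.

Answer: yes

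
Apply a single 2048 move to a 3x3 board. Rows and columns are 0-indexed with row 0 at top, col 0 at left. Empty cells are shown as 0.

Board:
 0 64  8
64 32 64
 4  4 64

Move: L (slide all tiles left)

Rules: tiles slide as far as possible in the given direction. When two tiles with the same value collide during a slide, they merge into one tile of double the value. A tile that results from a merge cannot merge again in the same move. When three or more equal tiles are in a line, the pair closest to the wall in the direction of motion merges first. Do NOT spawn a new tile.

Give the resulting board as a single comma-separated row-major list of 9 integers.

Slide left:
row 0: [0, 64, 8] -> [64, 8, 0]
row 1: [64, 32, 64] -> [64, 32, 64]
row 2: [4, 4, 64] -> [8, 64, 0]

Answer: 64, 8, 0, 64, 32, 64, 8, 64, 0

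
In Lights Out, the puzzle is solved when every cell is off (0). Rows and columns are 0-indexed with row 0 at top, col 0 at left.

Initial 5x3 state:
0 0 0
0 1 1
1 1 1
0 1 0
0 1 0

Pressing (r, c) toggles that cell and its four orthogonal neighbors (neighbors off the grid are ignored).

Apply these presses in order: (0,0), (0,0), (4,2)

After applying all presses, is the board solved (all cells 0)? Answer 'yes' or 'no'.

Answer: no

Derivation:
After press 1 at (0,0):
1 1 0
1 1 1
1 1 1
0 1 0
0 1 0

After press 2 at (0,0):
0 0 0
0 1 1
1 1 1
0 1 0
0 1 0

After press 3 at (4,2):
0 0 0
0 1 1
1 1 1
0 1 1
0 0 1

Lights still on: 8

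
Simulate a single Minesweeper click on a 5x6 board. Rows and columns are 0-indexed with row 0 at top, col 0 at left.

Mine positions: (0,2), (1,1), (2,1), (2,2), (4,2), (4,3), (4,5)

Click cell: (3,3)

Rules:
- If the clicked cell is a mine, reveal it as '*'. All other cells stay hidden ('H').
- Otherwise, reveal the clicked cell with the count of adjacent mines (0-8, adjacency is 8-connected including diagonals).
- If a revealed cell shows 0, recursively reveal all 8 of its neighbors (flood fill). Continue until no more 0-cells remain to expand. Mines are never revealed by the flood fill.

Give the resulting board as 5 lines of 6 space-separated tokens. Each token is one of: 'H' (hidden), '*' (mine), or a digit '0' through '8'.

H H H H H H
H H H H H H
H H H H H H
H H H 3 H H
H H H H H H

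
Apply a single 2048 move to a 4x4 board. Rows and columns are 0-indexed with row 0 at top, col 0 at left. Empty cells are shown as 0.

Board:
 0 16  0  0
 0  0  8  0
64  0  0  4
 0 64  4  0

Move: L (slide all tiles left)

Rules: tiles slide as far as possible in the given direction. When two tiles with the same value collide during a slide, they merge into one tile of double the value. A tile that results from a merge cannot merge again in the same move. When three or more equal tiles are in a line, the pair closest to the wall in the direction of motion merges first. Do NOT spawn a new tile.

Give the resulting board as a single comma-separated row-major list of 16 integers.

Slide left:
row 0: [0, 16, 0, 0] -> [16, 0, 0, 0]
row 1: [0, 0, 8, 0] -> [8, 0, 0, 0]
row 2: [64, 0, 0, 4] -> [64, 4, 0, 0]
row 3: [0, 64, 4, 0] -> [64, 4, 0, 0]

Answer: 16, 0, 0, 0, 8, 0, 0, 0, 64, 4, 0, 0, 64, 4, 0, 0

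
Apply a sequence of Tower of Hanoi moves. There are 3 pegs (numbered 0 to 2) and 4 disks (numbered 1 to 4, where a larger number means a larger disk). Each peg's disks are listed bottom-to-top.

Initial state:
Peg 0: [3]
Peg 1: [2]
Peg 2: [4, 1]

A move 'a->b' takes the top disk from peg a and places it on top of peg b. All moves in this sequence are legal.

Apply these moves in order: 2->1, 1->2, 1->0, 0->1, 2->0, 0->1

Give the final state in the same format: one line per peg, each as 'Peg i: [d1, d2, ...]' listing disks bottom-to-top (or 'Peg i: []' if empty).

After move 1 (2->1):
Peg 0: [3]
Peg 1: [2, 1]
Peg 2: [4]

After move 2 (1->2):
Peg 0: [3]
Peg 1: [2]
Peg 2: [4, 1]

After move 3 (1->0):
Peg 0: [3, 2]
Peg 1: []
Peg 2: [4, 1]

After move 4 (0->1):
Peg 0: [3]
Peg 1: [2]
Peg 2: [4, 1]

After move 5 (2->0):
Peg 0: [3, 1]
Peg 1: [2]
Peg 2: [4]

After move 6 (0->1):
Peg 0: [3]
Peg 1: [2, 1]
Peg 2: [4]

Answer: Peg 0: [3]
Peg 1: [2, 1]
Peg 2: [4]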